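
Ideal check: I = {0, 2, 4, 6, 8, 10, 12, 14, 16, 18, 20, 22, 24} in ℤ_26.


Check ideal conditions for I = {0, 2, 4, 6, 8, 10, 12, 14, 16, 18, 20, 22, 24} in ℤ_26:
(1) I is an additive subgroup? Yes
(2) For r ∈ ℤ_26 and a ∈ I: r·a ∈ I? Yes

Yes, I is an ideal of ℤ_26


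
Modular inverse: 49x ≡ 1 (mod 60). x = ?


Use the extended Euclidean algorithm to write 1 = 49·s + 60·t; then s mod 60 is the inverse.
Euclidean algorithm:
  49 = 0·60 + 49
  60 = 1·49 + 11
  49 = 4·11 + 5
  11 = 2·5 + 1
  5 = 5·1 + 0
gcd(49,60) = 1
Back-substitution gives: 49·(-11) + 60·(9) = 1
So 49⁻¹ ≡ -11 ≡ 49 (mod 60)
Check: 49 × 49 = 2401 ≡ 1 (mod 60) ✓

49⁻¹ ≡ 49 (mod 60)


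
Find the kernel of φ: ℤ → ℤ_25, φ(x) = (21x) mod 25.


Kernel = preimage of identity
ker(φ) = {x ∈ ℤ : 21x ≡ 0 (mod 25)}. gcd(21,25) = 1, so 21x ≡ 0 (mod 25) ⟺ x ≡ 0 (mod 25/1 = 25). Hence ker(φ) = 25ℤ

ker(φ) = 25ℤ


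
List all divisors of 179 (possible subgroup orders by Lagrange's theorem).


Lagrange's theorem: |H| divides |G|
|G| = 179
Divisors of 179: 1, 179

Possible subgroup orders: {1, 179}


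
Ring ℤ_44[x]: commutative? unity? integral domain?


ℤ_44 has zero divisors (2·22 ≡ 0), and these lift to constant zero divisors in ℤ_44[x]; so not an integral domain
Commutative: Yes
Integral domain: No
Has unity: Yes

ℤ_44[x]: Commutative=Yes, Unity=Yes


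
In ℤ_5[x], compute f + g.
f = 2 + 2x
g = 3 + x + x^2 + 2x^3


Add coefficients mod 5:
x^0: 2 + 3 = 0 (mod 5)
x^1: 2 + 1 = 3 (mod 5)
x^2: 0 + 1 = 1 (mod 5)
x^3: 0 + 2 = 2 (mod 5)
Result: 3x + x^2 + 2x^3

f + g = 3x + x^2 + 2x^3


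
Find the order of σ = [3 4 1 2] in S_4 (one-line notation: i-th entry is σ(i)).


Cycle decomposition: (1 3) (2 4)
Cycle lengths: 2, 2
Order = lcm(2, 2) = 2

ord(σ) = 2


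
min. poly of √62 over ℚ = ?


√62 satisfies x² - 62 = 0, irreducible over ℚ since 62 is squarefree

Minimal polynomial: x² - 62


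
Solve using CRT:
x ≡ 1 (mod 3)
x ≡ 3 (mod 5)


m₁ = 3, m₂ = 5, gcd = 1, so CRT applies. M = m₁·m₂ = 15
Let M₁ = M/m₁ = 5, M₂ = M/m₂ = 3
Find y₁ ≡ M₁⁻¹ (mod m₁): 5⁻¹ ≡ 2 (mod 3)
Find y₂ ≡ M₂⁻¹ (mod m₂): 3⁻¹ ≡ 2 (mod 5)
x = a₁·M₁·y₁ + a₂·M₂·y₂ = 1·5·2 + 3·3·2 = 28
Reduce mod 15: x ≡ 13
Check: 13 mod 3 = 1 ✓, 13 mod 5 = 3 ✓

x ≡ 13 (mod 15)


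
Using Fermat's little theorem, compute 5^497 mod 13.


Fermat's little theorem: if p is prime and gcd(a,p)=1, then a^(p-1) ≡ 1 (mod p)
p = 13 is prime, gcd(5,13) = 1
Reduce exponent: 497 mod 12 = 5
So 5^497 ≡ 5^5 (mod 13)
5^5 mod 13 = 5

5^497 ≡ 5 (mod 13)


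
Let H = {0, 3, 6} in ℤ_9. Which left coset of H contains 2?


2 + H = {2 + h (mod 9) : h ∈ H}
2+0=2, 2+3=5, 2+6=8

2 + H = {2, 5, 8}


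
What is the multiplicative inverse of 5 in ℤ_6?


Use the extended Euclidean algorithm to write 1 = 5·s + 6·t; then s mod 6 is the inverse.
Euclidean algorithm:
  5 = 0·6 + 5
  6 = 1·5 + 1
  5 = 5·1 + 0
gcd(5,6) = 1
Back-substitution gives: 5·(-1) + 6·(1) = 1
So 5⁻¹ ≡ -1 ≡ 5 (mod 6)
Check: 5 × 5 = 25 ≡ 1 (mod 6) ✓

5⁻¹ ≡ 5 (mod 6)


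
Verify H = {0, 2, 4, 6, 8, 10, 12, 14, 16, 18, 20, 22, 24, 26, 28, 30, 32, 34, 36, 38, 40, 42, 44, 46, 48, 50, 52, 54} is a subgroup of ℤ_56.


Subgroup test for H = {0, 2, 4, 6, 8, 10, 12, 14, 16, 18, 20, 22, 24, 26, 28, 30, 32, 34, 36, 38, 40, 42, 44, 46, 48, 50, 52, 54} in (ℤ_56, +):
(1) 0 ∈ H? Yes
(2) Closure: for all a,b ∈ H, (a+b) mod 56 ∈ H? Yes
(3) Inverses: for all a ∈ H, -a mod 56 ∈ H? Yes

Yes, H is a subgroup of ℤ_56


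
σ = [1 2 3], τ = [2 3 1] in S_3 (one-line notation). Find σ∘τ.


σ∘τ: apply τ first, then σ
1 →τ 2 →σ 2
2 →τ 3 →σ 3
3 →τ 1 →σ 1

σ∘τ = [2 3 1]


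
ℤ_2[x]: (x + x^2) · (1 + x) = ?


Expand and collect like terms; reduce coefficients mod 2:
x^0: 0·1 = 0 ≡ 0 (mod 2)
x^1: 0·1 + 1·1 = 1 ≡ 1 (mod 2)
x^2: 1·1 + 1·1 = 2 ≡ 0 (mod 2)
x^3: 1·1 = 1 ≡ 1 (mod 2)
Result: x + x^3

f · g = x + x^3


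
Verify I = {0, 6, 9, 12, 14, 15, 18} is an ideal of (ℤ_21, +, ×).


Check ideal conditions for I = {0, 6, 9, 12, 14, 15, 18} in ℤ_21:
(1) I is an additive subgroup? No
(2) For r ∈ ℤ_21 and a ∈ I: r·a ∈ I? No  [counterexample: r=2, a=12, r·a mod 21 = 3 ∉ I]

No, I is not an ideal of ℤ_21


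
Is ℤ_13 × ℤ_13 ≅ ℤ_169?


Comparing ℤ_13 × ℤ_13 and ℤ_169:
gcd(13,13) = 13 ≠ 1. Max element order in ℤ_13×ℤ_13 is lcm(13,13) = 13 < 169, so it has no element of order 169

No, ℤ_13 × ℤ_13 ≇ ℤ_169


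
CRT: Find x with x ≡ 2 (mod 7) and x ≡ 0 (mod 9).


m₁ = 7, m₂ = 9, gcd = 1, so CRT applies. M = m₁·m₂ = 63
Let M₁ = M/m₁ = 9, M₂ = M/m₂ = 7
Find y₁ ≡ M₁⁻¹ (mod m₁): 9⁻¹ ≡ 4 (mod 7)
Find y₂ ≡ M₂⁻¹ (mod m₂): 7⁻¹ ≡ 4 (mod 9)
x = a₁·M₁·y₁ + a₂·M₂·y₂ = 2·9·4 + 0·7·4 = 72
Reduce mod 63: x ≡ 9
Check: 9 mod 7 = 2 ✓, 9 mod 9 = 0 ✓

x ≡ 9 (mod 63)


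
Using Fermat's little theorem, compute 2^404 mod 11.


Fermat's little theorem: if p is prime and gcd(a,p)=1, then a^(p-1) ≡ 1 (mod p)
p = 11 is prime, gcd(2,11) = 1
Reduce exponent: 404 mod 10 = 4
So 2^404 ≡ 2^4 (mod 11)
2^4 mod 11 = 5

2^404 ≡ 5 (mod 11)


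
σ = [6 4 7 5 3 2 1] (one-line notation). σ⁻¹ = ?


To find σ⁻¹, swap domain and range:
σ(1) = 6 → σ⁻¹(6) = 1
σ(2) = 4 → σ⁻¹(4) = 2
σ(3) = 7 → σ⁻¹(7) = 3
σ(4) = 5 → σ⁻¹(5) = 4
σ(5) = 3 → σ⁻¹(3) = 5
σ(6) = 2 → σ⁻¹(2) = 6
σ(7) = 1 → σ⁻¹(1) = 7

σ⁻¹ = [7 6 5 2 4 1 3]


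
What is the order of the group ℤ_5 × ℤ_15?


|A × B| = |A| · |B|
|ℤ_5 × ℤ_15| = 5 × 15 = 75

|ℤ_5 × ℤ_15| = 75


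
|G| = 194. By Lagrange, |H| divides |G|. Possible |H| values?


Lagrange's theorem: |H| divides |G|
|G| = 194
Divisors of 194: 1, 2, 97, 194

Possible subgroup orders: {1, 2, 97, 194}


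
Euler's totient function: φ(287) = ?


Factor n: 287 = 7 × 41
φ(n) = n · ∏(1 - 1/p) over distinct primes p | n
φ(287) = 287 · (1 - 1/7) · (1 - 1/41) = 240

φ(287) = 240


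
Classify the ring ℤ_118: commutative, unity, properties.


ℤ_118 is a commutative ring with unity 1; 118 = 2×59 is composite, so 2·59 ≡ 0 gives zero divisors (not an integral domain)
Commutative: Yes
Integral domain: No
Has unity: Yes

ℤ_118: Commutative=Yes, Unity=Yes


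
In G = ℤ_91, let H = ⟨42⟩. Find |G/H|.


|⟨42⟩| = n / gcd(42, 91) = 91 / 7 = 13
H is normal (ℤ_91 is abelian).
|G/H| = |G| / |H| = 91 / 13 = 7

|G/H| = 7


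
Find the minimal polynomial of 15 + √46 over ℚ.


Let α = 15 + √46. Then α - 15 = √46, so (α - 15)² = 46, giving α² - 30α + 179 = 0. Degree 2 and α ∉ ℚ, so this is the minimal polynomial.

Minimal polynomial: x² - 30x + 179


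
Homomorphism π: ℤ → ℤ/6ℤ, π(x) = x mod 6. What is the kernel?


Kernel = preimage of identity
ker(π) = multiples of 6 = 6ℤ

ker(π) = 6ℤ


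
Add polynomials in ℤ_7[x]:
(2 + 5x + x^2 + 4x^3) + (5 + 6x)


Add coefficients mod 7:
x^0: 2 + 5 = 0 (mod 7)
x^1: 5 + 6 = 4 (mod 7)
x^2: 1 + 0 = 1 (mod 7)
x^3: 4 + 0 = 4 (mod 7)
Result: 4x + x^2 + 4x^3

f + g = 4x + x^2 + 4x^3


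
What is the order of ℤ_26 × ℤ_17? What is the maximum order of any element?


|ℤ_26 × ℤ_17| = 26 × 17 = 442
Max element order = lcm(26,17) = 442
Cyclic? Yes (gcd=1)

|ℤ_26×ℤ_17| = 442, max element order = 442


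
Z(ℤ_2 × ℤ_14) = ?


Z(G) = {g ∈ G | gx = xg for all x ∈ G}
Direct product of abelian groups is abelian, so Z(G) = G

Z(ℤ_2 × ℤ_14) = ℤ_2 × ℤ_14


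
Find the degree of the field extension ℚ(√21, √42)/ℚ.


[ℚ(√21,√42):ℚ] = [ℚ(√21,√42):ℚ(√21)]·[ℚ(√21):ℚ] = 2·2 = 4

[ℚ(√21, √42)/ℚ] = 4


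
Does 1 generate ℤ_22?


g generates ℤ_n iff gcd(g, n) = 1
gcd(1, 22) = 1
Since gcd = 1, 1 is a generator.

Yes, 1 generates ℤ_22


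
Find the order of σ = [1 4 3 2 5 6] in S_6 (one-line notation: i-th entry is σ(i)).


Cycle decomposition: (2 4)
Cycle lengths: 2
Order = lcm(2) = 2

ord(σ) = 2


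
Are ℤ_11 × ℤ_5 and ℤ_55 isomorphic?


Comparing ℤ_11 × ℤ_5 and ℤ_55:
gcd(11,5) = 1, so ℤ_11 × ℤ_5 ≅ ℤ_55 (CRT)

Yes, ℤ_11 × ℤ_5 ≅ ℤ_55


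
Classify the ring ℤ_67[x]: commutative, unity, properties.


ℤ_67 is a field (n prime), so ℤ_67[x] is a commutative integral domain with unity
Commutative: Yes
Integral domain: Yes
Has unity: Yes

ℤ_67[x]: Commutative=Yes, Unity=Yes


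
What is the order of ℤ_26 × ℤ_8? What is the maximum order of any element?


|ℤ_26 × ℤ_8| = 26 × 8 = 208
Max element order = lcm(26,8) = 104
Cyclic? No (gcd=2)

|ℤ_26×ℤ_8| = 208, max element order = 104


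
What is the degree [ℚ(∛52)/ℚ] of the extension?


∛52 has minimal polynomial x³ - 52 (irreducible over ℚ since 52 is not a perfect cube)

[ℚ(∛52)/ℚ] = 3


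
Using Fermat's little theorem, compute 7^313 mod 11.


Fermat's little theorem: if p is prime and gcd(a,p)=1, then a^(p-1) ≡ 1 (mod p)
p = 11 is prime, gcd(7,11) = 1
Reduce exponent: 313 mod 10 = 3
So 7^313 ≡ 7^3 (mod 11)
7^3 mod 11 = 2

7^313 ≡ 2 (mod 11)


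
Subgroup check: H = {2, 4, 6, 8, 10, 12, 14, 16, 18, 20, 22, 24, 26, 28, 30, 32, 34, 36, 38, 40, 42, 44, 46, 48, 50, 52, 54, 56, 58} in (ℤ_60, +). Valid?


Subgroup test for H = {2, 4, 6, 8, 10, 12, 14, 16, 18, 20, 22, 24, 26, 28, 30, 32, 34, 36, 38, 40, 42, 44, 46, 48, 50, 52, 54, 56, 58} in (ℤ_60, +):
(1) 0 ∈ H? No
(2) Closure: for all a,b ∈ H, (a+b) mod 60 ∈ H? No  [counterexample: 2 + 58 = 0 ∉ H]
(3) Inverses: for all a ∈ H, -a mod 60 ∈ H? Yes

No, H is not a subgroup of ℤ_60


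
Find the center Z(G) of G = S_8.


Z(G) = {g ∈ G | gx = xg for all x ∈ G}
S_n is non-abelian for n ≥ 3; Z(S_8) is trivial

Z(S_8) = {e}


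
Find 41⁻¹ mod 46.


Use the extended Euclidean algorithm to write 1 = 41·s + 46·t; then s mod 46 is the inverse.
Euclidean algorithm:
  41 = 0·46 + 41
  46 = 1·41 + 5
  41 = 8·5 + 1
  5 = 5·1 + 0
gcd(41,46) = 1
Back-substitution gives: 41·(9) + 46·(-8) = 1
So 41⁻¹ ≡ 9 ≡ 9 (mod 46)
Check: 41 × 9 = 369 ≡ 1 (mod 46) ✓

41⁻¹ ≡ 9 (mod 46)


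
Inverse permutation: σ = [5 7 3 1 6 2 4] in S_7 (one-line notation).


To find σ⁻¹, swap domain and range:
σ(1) = 5 → σ⁻¹(5) = 1
σ(2) = 7 → σ⁻¹(7) = 2
σ(3) = 3 → σ⁻¹(3) = 3
σ(4) = 1 → σ⁻¹(1) = 4
σ(5) = 6 → σ⁻¹(6) = 5
σ(6) = 2 → σ⁻¹(2) = 6
σ(7) = 4 → σ⁻¹(4) = 7

σ⁻¹ = [4 6 3 7 1 5 2]


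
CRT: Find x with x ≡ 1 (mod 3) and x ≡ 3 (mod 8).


m₁ = 3, m₂ = 8, gcd = 1, so CRT applies. M = m₁·m₂ = 24
Let M₁ = M/m₁ = 8, M₂ = M/m₂ = 3
Find y₁ ≡ M₁⁻¹ (mod m₁): 8⁻¹ ≡ 2 (mod 3)
Find y₂ ≡ M₂⁻¹ (mod m₂): 3⁻¹ ≡ 3 (mod 8)
x = a₁·M₁·y₁ + a₂·M₂·y₂ = 1·8·2 + 3·3·3 = 43
Reduce mod 24: x ≡ 19
Check: 19 mod 3 = 1 ✓, 19 mod 8 = 3 ✓

x ≡ 19 (mod 24)


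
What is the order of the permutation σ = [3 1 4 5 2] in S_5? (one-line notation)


Cycle decomposition: (1 3 4 5 2)
Cycle lengths: 5
Order = lcm(5) = 5

ord(σ) = 5


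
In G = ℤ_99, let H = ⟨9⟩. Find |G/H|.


|⟨9⟩| = n / gcd(9, 99) = 99 / 9 = 11
H is normal (ℤ_99 is abelian).
|G/H| = |G| / |H| = 99 / 11 = 9

|G/H| = 9


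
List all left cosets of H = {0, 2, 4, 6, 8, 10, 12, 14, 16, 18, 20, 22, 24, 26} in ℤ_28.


H = {0, 2, 4, 6, 8, 10, 12, 14, 16, 18, 20, 22, 24, 26}, |H| = 14
Number of cosets = |G|/|H| = 28/14 = 2
0 + H = {0, 2, 4, 6, 8, 10, 12, 14, 16, 18, 20, 22, 24, 26}
1 + H = {1, 3, 5, 7, 9, 11, 13, 15, 17, 19, 21, 23, 25, 27}

Cosets: 0+H={0,2,4,6,8,10,12,14,16,18,20,22,24,26}; 1+H={1,3,5,7,9,11,13,15,17,19,21,23,25,27}


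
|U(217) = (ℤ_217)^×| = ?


U(n) is the group of units mod n; |U(n)| = φ(n)
|U(217)| = φ(217) = 180

|U(217) = (ℤ_217)^×| = 180


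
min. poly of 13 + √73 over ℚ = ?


Let α = 13 + √73. Then α - 13 = √73, so (α - 13)² = 73, giving α² - 26α + 96 = 0. Degree 2 and α ∉ ℚ, so this is the minimal polynomial.

Minimal polynomial: x² - 26x + 96


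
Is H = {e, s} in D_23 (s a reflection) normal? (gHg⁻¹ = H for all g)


H = {e, s} in D_23 (s a reflection)
r·s·r⁻¹ = sr⁻² ≠ s for n ≥ 3, so {e, s} is not closed under conjugation

No, not a normal subgroup


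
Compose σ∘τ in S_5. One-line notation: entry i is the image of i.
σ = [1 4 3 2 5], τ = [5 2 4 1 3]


σ∘τ: apply τ first, then σ
1 →τ 5 →σ 5
2 →τ 2 →σ 4
3 →τ 4 →σ 2
4 →τ 1 →σ 1
5 →τ 3 →σ 3

σ∘τ = [5 4 2 1 3]


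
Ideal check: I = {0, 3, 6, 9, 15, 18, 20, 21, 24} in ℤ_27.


Check ideal conditions for I = {0, 3, 6, 9, 15, 18, 20, 21, 24} in ℤ_27:
(1) I is an additive subgroup? No
(2) For r ∈ ℤ_27 and a ∈ I: r·a ∈ I? No  [counterexample: r=2, a=6, r·a mod 27 = 12 ∉ I]

No, I is not an ideal of ℤ_27


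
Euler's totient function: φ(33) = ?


Factor n: 33 = 3 × 11
φ(n) = n · ∏(1 - 1/p) over distinct primes p | n
φ(33) = 33 · (1 - 1/3) · (1 - 1/11) = 20

φ(33) = 20


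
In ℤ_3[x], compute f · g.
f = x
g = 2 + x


Expand and collect like terms; reduce coefficients mod 3:
x^0: 0·2 = 0 ≡ 0 (mod 3)
x^1: 0·1 + 1·2 = 2 ≡ 2 (mod 3)
x^2: 1·1 = 1 ≡ 1 (mod 3)
Result: 2x + x^2

f · g = 2x + x^2


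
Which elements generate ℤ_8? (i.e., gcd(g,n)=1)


g generates ℤ_n iff gcd(g,n) = 1
Checking each g ∈ {1,...,7}:
gcd(1,8) = 1
gcd(2,8) = 2
gcd(3,8) = 1
gcd(4,8) = 4
gcd(5,8) = 1
gcd(6,8) = 2
gcd(7,8) = 1
Generators: {1, 3, 5, 7}
Number of generators = φ(8) = 4

Generators of ℤ_8 = {1, 3, 5, 7}


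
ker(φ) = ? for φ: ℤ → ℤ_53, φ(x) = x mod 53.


Kernel = preimage of identity
ker(φ) = {x ∈ ℤ : x ≡ 0 (mod 53)} = 53ℤ = {0, ±53, ±106, ...}

ker(φ) = 53ℤ


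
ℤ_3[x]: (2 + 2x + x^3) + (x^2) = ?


Add coefficients mod 3:
x^0: 2 + 0 = 2 (mod 3)
x^1: 2 + 0 = 2 (mod 3)
x^2: 0 + 1 = 1 (mod 3)
x^3: 1 + 0 = 1 (mod 3)
Result: 2 + 2x + x^2 + x^3

f + g = 2 + 2x + x^2 + x^3


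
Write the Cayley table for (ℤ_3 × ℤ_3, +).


Elements: {(0,0), (0,1), (0,2), (1,0), (1,1), (1,2), (2,0), (2,1), (2,2)}
Operation: componentwise addition mod (3, 3)
Entry (a, b) = ((a₁+b₁) mod 3, (a₂+b₂) mod 3)

Cayley table:
      | (0,0) | (0,1) | (0,2) | (1,0) | (1,1) | (1,2) | (2,0) | (2,1) | (2,2)
(0,0) | (0,0) | (0,1) | (0,2) | (1,0) | (1,1) | (1,2) | (2,0) | (2,1) | (2,2)
(0,1) | (0,1) | (0,2) | (0,0) | (1,1) | (1,2) | (1,0) | (2,1) | (2,2) | (2,0)
(0,2) | (0,2) | (0,0) | (0,1) | (1,2) | (1,0) | (1,1) | (2,2) | (2,0) | (2,1)
(1,0) | (1,0) | (1,1) | (1,2) | (2,0) | (2,1) | (2,2) | (0,0) | (0,1) | (0,2)
(1,1) | (1,1) | (1,2) | (1,0) | (2,1) | (2,2) | (2,0) | (0,1) | (0,2) | (0,0)
(1,2) | (1,2) | (1,0) | (1,1) | (2,2) | (2,0) | (2,1) | (0,2) | (0,0) | (0,1)
(2,0) | (2,0) | (2,1) | (2,2) | (0,0) | (0,1) | (0,2) | (1,0) | (1,1) | (1,2)
(2,1) | (2,1) | (2,2) | (2,0) | (0,1) | (0,2) | (0,0) | (1,1) | (1,2) | (1,0)
(2,2) | (2,2) | (2,0) | (2,1) | (0,2) | (0,0) | (0,1) | (1,2) | (1,0) | (1,1)


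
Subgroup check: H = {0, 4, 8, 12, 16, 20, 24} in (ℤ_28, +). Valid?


Subgroup test for H = {0, 4, 8, 12, 16, 20, 24} in (ℤ_28, +):
(1) 0 ∈ H? Yes
(2) Closure: for all a,b ∈ H, (a+b) mod 28 ∈ H? Yes
(3) Inverses: for all a ∈ H, -a mod 28 ∈ H? Yes

Yes, H is a subgroup of ℤ_28


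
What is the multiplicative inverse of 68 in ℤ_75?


Use the extended Euclidean algorithm to write 1 = 68·s + 75·t; then s mod 75 is the inverse.
Euclidean algorithm:
  68 = 0·75 + 68
  75 = 1·68 + 7
  68 = 9·7 + 5
  7 = 1·5 + 2
  5 = 2·2 + 1
  2 = 2·1 + 0
gcd(68,75) = 1
Back-substitution gives: 68·(32) + 75·(-29) = 1
So 68⁻¹ ≡ 32 ≡ 32 (mod 75)
Check: 68 × 32 = 2176 ≡ 1 (mod 75) ✓

68⁻¹ ≡ 32 (mod 75)


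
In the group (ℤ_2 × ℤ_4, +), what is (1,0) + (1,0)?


Operation: componentwise addition mod (2, 4)
(1,0) + (1,0) = ((a₁+b₁) mod 2, (a₂+b₂) mod 4) with a = (1,0), b = (1,0)

(1,0) + (1,0) = (0,0)


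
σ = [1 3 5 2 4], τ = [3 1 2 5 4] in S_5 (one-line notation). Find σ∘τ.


σ∘τ: apply τ first, then σ
1 →τ 3 →σ 5
2 →τ 1 →σ 1
3 →τ 2 →σ 3
4 →τ 5 →σ 4
5 →τ 4 →σ 2

σ∘τ = [5 1 3 4 2]


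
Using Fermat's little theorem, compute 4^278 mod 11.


Fermat's little theorem: if p is prime and gcd(a,p)=1, then a^(p-1) ≡ 1 (mod p)
p = 11 is prime, gcd(4,11) = 1
Reduce exponent: 278 mod 10 = 8
So 4^278 ≡ 4^8 (mod 11)
4^8 mod 11 = 9

4^278 ≡ 9 (mod 11)


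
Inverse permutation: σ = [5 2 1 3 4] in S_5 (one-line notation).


To find σ⁻¹, swap domain and range:
σ(1) = 5 → σ⁻¹(5) = 1
σ(2) = 2 → σ⁻¹(2) = 2
σ(3) = 1 → σ⁻¹(1) = 3
σ(4) = 3 → σ⁻¹(3) = 4
σ(5) = 4 → σ⁻¹(4) = 5

σ⁻¹ = [3 2 4 5 1]


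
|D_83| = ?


|D_n| = 2n (n rotations and n reflections)
|D_83| = 2×83 = 166

|D_83| = 166


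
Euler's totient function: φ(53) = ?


Factor n: 53 = 53
φ(n) = n · ∏(1 - 1/p) over distinct primes p | n
φ(53) = 53 · (1 - 1/53) = 52

φ(53) = 52


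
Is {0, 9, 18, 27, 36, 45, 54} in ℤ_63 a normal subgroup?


H = {0, 9, 18, 27, 36, 45, 54} in ℤ_63
ℤ_63 is abelian; every subgroup of an abelian group is normal

Yes, normal subgroup


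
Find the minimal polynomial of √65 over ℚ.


√65 satisfies x² - 65 = 0, irreducible over ℚ since 65 is squarefree

Minimal polynomial: x² - 65


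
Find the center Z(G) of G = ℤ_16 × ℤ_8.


Z(G) = {g ∈ G | gx = xg for all x ∈ G}
Direct product of abelian groups is abelian, so Z(G) = G

Z(ℤ_16 × ℤ_8) = ℤ_16 × ℤ_8


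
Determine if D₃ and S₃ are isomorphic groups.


Comparing D₃ and S₃:
Both are the unique non-abelian group of order 6

Yes, D₃ ≅ S₃


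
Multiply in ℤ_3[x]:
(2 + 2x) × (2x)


Expand and collect like terms; reduce coefficients mod 3:
x^0: 2·0 = 0 ≡ 0 (mod 3)
x^1: 2·2 + 2·0 = 4 ≡ 1 (mod 3)
x^2: 2·2 = 4 ≡ 1 (mod 3)
Result: x + x^2

f · g = x + x^2


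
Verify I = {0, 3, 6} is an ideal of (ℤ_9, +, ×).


Check ideal conditions for I = {0, 3, 6} in ℤ_9:
(1) I is an additive subgroup? Yes
(2) For r ∈ ℤ_9 and a ∈ I: r·a ∈ I? Yes

Yes, I is an ideal of ℤ_9


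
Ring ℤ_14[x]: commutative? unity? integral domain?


ℤ_14 has zero divisors (2·7 ≡ 0), and these lift to constant zero divisors in ℤ_14[x]; so not an integral domain
Commutative: Yes
Integral domain: No
Has unity: Yes

ℤ_14[x]: Commutative=Yes, Unity=Yes


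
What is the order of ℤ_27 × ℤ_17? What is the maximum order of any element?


|ℤ_27 × ℤ_17| = 27 × 17 = 459
Max element order = lcm(27,17) = 459
Cyclic? Yes (gcd=1)

|ℤ_27×ℤ_17| = 459, max element order = 459


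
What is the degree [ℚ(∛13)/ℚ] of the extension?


∛13 has minimal polynomial x³ - 13 (irreducible over ℚ since 13 is not a perfect cube)

[ℚ(∛13)/ℚ] = 3


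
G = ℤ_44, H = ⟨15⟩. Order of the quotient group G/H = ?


|⟨15⟩| = n / gcd(15, 44) = 44 / 1 = 44
H is normal (ℤ_44 is abelian).
|G/H| = |G| / |H| = 44 / 44 = 1

|G/H| = 1


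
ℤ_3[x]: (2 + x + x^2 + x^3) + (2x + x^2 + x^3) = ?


Add coefficients mod 3:
x^0: 2 + 0 = 2 (mod 3)
x^1: 1 + 2 = 0 (mod 3)
x^2: 1 + 1 = 2 (mod 3)
x^3: 1 + 1 = 2 (mod 3)
Result: 2 + 2x^2 + 2x^3

f + g = 2 + 2x^2 + 2x^3


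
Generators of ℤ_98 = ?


g generates ℤ_n iff gcd(g,n) = 1
Prime factors of 98: 2, 7
Generators are g ∈ {1,...,97} not divisible by any of these primes.
Generators: {1, 3, 5, 9, 11, 13, 15, 17, 19, 23, 25, 27, 29, 31, 33, 37, 39, 41, 43, 45, 47, 51, 53, 55, 57, 59, 61, 65, 67, 69, 71, 73, 75, 79, 81, 83, 85, 87, 89, 93, 95, 97}
Number of generators = φ(98) = 42

Generators of ℤ_98 = {1, 3, 5, 9, 11, 13, 15, 17, 19, 23, 25, 27, 29, 31, 33, 37, 39, 41, 43, 45, 47, 51, 53, 55, 57, 59, 61, 65, 67, 69, 71, 73, 75, 79, 81, 83, 85, 87, 89, 93, 95, 97}


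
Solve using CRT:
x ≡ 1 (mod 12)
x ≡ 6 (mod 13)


m₁ = 12, m₂ = 13, gcd = 1, so CRT applies. M = m₁·m₂ = 156
Let M₁ = M/m₁ = 13, M₂ = M/m₂ = 12
Find y₁ ≡ M₁⁻¹ (mod m₁): 13⁻¹ ≡ 1 (mod 12)
Find y₂ ≡ M₂⁻¹ (mod m₂): 12⁻¹ ≡ 12 (mod 13)
x = a₁·M₁·y₁ + a₂·M₂·y₂ = 1·13·1 + 6·12·12 = 877
Reduce mod 156: x ≡ 97
Check: 97 mod 12 = 1 ✓, 97 mod 13 = 6 ✓

x ≡ 97 (mod 156)


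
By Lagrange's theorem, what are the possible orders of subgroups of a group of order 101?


Lagrange's theorem: |H| divides |G|
|G| = 101
Divisors of 101: 1, 101

Possible subgroup orders: {1, 101}


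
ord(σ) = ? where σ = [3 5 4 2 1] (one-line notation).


Cycle decomposition: (1 3 4 2 5)
Cycle lengths: 5
Order = lcm(5) = 5

ord(σ) = 5


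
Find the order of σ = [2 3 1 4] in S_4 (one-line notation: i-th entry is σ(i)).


Cycle decomposition: (1 2 3)
Cycle lengths: 3
Order = lcm(3) = 3

ord(σ) = 3


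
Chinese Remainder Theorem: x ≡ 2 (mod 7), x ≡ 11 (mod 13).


m₁ = 7, m₂ = 13, gcd = 1, so CRT applies. M = m₁·m₂ = 91
Let M₁ = M/m₁ = 13, M₂ = M/m₂ = 7
Find y₁ ≡ M₁⁻¹ (mod m₁): 13⁻¹ ≡ 6 (mod 7)
Find y₂ ≡ M₂⁻¹ (mod m₂): 7⁻¹ ≡ 2 (mod 13)
x = a₁·M₁·y₁ + a₂·M₂·y₂ = 2·13·6 + 11·7·2 = 310
Reduce mod 91: x ≡ 37
Check: 37 mod 7 = 2 ✓, 37 mod 13 = 11 ✓

x ≡ 37 (mod 91)


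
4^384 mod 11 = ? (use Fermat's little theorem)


Fermat's little theorem: if p is prime and gcd(a,p)=1, then a^(p-1) ≡ 1 (mod p)
p = 11 is prime, gcd(4,11) = 1
Reduce exponent: 384 mod 10 = 4
So 4^384 ≡ 4^4 (mod 11)
4^4 mod 11 = 3

4^384 ≡ 3 (mod 11)


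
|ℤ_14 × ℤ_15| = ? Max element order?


|ℤ_14 × ℤ_15| = 14 × 15 = 210
Max element order = lcm(14,15) = 210
Cyclic? Yes (gcd=1)

|ℤ_14×ℤ_15| = 210, max element order = 210


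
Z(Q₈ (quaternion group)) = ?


Z(G) = {g ∈ G | gx = xg for all x ∈ G}
In Q₈ = {±1, ±i, ±j, ±k}, only ±1 commute with every element

Z(Q₈ (quaternion group)) = {1, -1}


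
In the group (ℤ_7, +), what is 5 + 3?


Operation: addition mod 7
5 + 3 = (a + b) mod 7 with a = 5, b = 3

5 + 3 = 1


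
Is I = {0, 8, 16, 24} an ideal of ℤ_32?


Check ideal conditions for I = {0, 8, 16, 24} in ℤ_32:
(1) I is an additive subgroup? Yes
(2) For r ∈ ℤ_32 and a ∈ I: r·a ∈ I? Yes

Yes, I is an ideal of ℤ_32


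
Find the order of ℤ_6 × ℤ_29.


|A × B| = |A| · |B|
|ℤ_6 × ℤ_29| = 6 × 29 = 174

|ℤ_6 × ℤ_29| = 174


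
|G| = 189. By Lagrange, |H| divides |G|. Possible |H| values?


Lagrange's theorem: |H| divides |G|
|G| = 189
Divisors of 189: 1, 3, 7, 9, 21, 27, 63, 189

Possible subgroup orders: {1, 3, 7, 9, 21, 27, 63, 189}


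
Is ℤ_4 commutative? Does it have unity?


ℤ_4 is a commutative ring with unity 1; 4 = 2×2 is composite, so 2·2 ≡ 0 gives zero divisors (not an integral domain)
Commutative: Yes
Integral domain: No
Has unity: Yes

ℤ_4: Commutative=Yes, Unity=Yes


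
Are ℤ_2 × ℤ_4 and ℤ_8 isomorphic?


Comparing ℤ_2 × ℤ_4 and ℤ_8:
gcd(2,4) = 2 ≠ 1. Max element order in ℤ_2×ℤ_4 is lcm(2,4) = 4 < 8, so it has no element of order 8

No, ℤ_2 × ℤ_4 ≇ ℤ_8


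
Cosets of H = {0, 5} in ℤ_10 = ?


H = {0, 5}, |H| = 2
Number of cosets = |G|/|H| = 10/2 = 5
0 + H = {0, 5}
1 + H = {1, 6}
2 + H = {2, 7}
3 + H = {3, 8}
4 + H = {4, 9}

Cosets: 0+H={0,5}; 1+H={1,6}; 2+H={2,7}; 3+H={3,8}; 4+H={4,9}


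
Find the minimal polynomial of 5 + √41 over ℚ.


Let α = 5 + √41. Then α - 5 = √41, so (α - 5)² = 41, giving α² - 10α - 16 = 0. Degree 2 and α ∉ ℚ, so this is the minimal polynomial.

Minimal polynomial: x² - 10x - 16


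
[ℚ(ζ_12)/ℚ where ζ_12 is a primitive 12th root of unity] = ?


[ℚ(ζ_n):ℚ] = deg Φ_n(x) = φ(n). Here φ(12) = 4

[ℚ(ζ_12)/ℚ where ζ_12 is a primitive 12th root of unity] = 4


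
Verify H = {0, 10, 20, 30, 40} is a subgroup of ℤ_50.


Subgroup test for H = {0, 10, 20, 30, 40} in (ℤ_50, +):
(1) 0 ∈ H? Yes
(2) Closure: for all a,b ∈ H, (a+b) mod 50 ∈ H? Yes
(3) Inverses: for all a ∈ H, -a mod 50 ∈ H? Yes

Yes, H is a subgroup of ℤ_50


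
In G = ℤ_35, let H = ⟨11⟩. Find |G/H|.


|⟨11⟩| = n / gcd(11, 35) = 35 / 1 = 35
H is normal (ℤ_35 is abelian).
|G/H| = |G| / |H| = 35 / 35 = 1

|G/H| = 1


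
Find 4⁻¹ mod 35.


Use the extended Euclidean algorithm to write 1 = 4·s + 35·t; then s mod 35 is the inverse.
Euclidean algorithm:
  4 = 0·35 + 4
  35 = 8·4 + 3
  4 = 1·3 + 1
  3 = 3·1 + 0
gcd(4,35) = 1
Back-substitution gives: 4·(9) + 35·(-1) = 1
So 4⁻¹ ≡ 9 ≡ 9 (mod 35)
Check: 4 × 9 = 36 ≡ 1 (mod 35) ✓

4⁻¹ ≡ 9 (mod 35)


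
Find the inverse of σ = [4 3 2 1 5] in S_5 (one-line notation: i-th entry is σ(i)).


To find σ⁻¹, swap domain and range:
σ(1) = 4 → σ⁻¹(4) = 1
σ(2) = 3 → σ⁻¹(3) = 2
σ(3) = 2 → σ⁻¹(2) = 3
σ(4) = 1 → σ⁻¹(1) = 4
σ(5) = 5 → σ⁻¹(5) = 5

σ⁻¹ = [4 3 2 1 5]


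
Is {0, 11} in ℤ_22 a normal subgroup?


H = {0, 11} in ℤ_22
ℤ_22 is abelian; every subgroup of an abelian group is normal

Yes, normal subgroup


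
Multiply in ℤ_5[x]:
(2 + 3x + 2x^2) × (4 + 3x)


Expand and collect like terms; reduce coefficients mod 5:
x^0: 2·4 = 8 ≡ 3 (mod 5)
x^1: 2·3 + 3·4 = 18 ≡ 3 (mod 5)
x^2: 3·3 + 2·4 = 17 ≡ 2 (mod 5)
x^3: 2·3 = 6 ≡ 1 (mod 5)
Result: 3 + 3x + 2x^2 + x^3

f · g = 3 + 3x + 2x^2 + x^3


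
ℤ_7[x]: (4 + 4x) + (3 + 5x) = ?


Add coefficients mod 7:
x^0: 4 + 3 = 0 (mod 7)
x^1: 4 + 5 = 2 (mod 7)
Result: 2x

f + g = 2x


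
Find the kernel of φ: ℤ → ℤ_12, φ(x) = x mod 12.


Kernel = preimage of identity
ker(φ) = {x ∈ ℤ : x ≡ 0 (mod 12)} = 12ℤ = {0, ±12, ±24, ...}

ker(φ) = 12ℤ


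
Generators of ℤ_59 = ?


g generates ℤ_n iff gcd(g,n) = 1
Prime factors of 59: 59
Generators are g ∈ {1,...,58} not divisible by any of these primes.
Generators: {1, 2, 3, 4, 5, 6, 7, 8, 9, 10, 11, 12, 13, 14, 15, 16, 17, 18, 19, 20, 21, 22, 23, 24, 25, 26, 27, 28, 29, 30, 31, 32, 33, 34, 35, 36, 37, 38, 39, 40, 41, 42, 43, 44, 45, 46, 47, 48, 49, 50, 51, 52, 53, 54, 55, 56, 57, 58}
Number of generators = φ(59) = 58

Generators of ℤ_59 = {1, 2, 3, 4, 5, 6, 7, 8, 9, 10, 11, 12, 13, 14, 15, 16, 17, 18, 19, 20, 21, 22, 23, 24, 25, 26, 27, 28, 29, 30, 31, 32, 33, 34, 35, 36, 37, 38, 39, 40, 41, 42, 43, 44, 45, 46, 47, 48, 49, 50, 51, 52, 53, 54, 55, 56, 57, 58}


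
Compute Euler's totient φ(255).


Factor n: 255 = 3 × 5 × 17
φ(n) = n · ∏(1 - 1/p) over distinct primes p | n
φ(255) = 255 · (1 - 1/3) · (1 - 1/5) · (1 - 1/17) = 128

φ(255) = 128


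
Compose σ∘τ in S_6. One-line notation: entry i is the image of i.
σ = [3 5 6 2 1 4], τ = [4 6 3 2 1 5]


σ∘τ: apply τ first, then σ
1 →τ 4 →σ 2
2 →τ 6 →σ 4
3 →τ 3 →σ 6
4 →τ 2 →σ 5
5 →τ 1 →σ 3
6 →τ 5 →σ 1

σ∘τ = [2 4 6 5 3 1]


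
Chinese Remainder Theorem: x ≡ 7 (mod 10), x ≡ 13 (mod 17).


m₁ = 10, m₂ = 17, gcd = 1, so CRT applies. M = m₁·m₂ = 170
Let M₁ = M/m₁ = 17, M₂ = M/m₂ = 10
Find y₁ ≡ M₁⁻¹ (mod m₁): 17⁻¹ ≡ 3 (mod 10)
Find y₂ ≡ M₂⁻¹ (mod m₂): 10⁻¹ ≡ 12 (mod 17)
x = a₁·M₁·y₁ + a₂·M₂·y₂ = 7·17·3 + 13·10·12 = 1917
Reduce mod 170: x ≡ 47
Check: 47 mod 10 = 7 ✓, 47 mod 17 = 13 ✓

x ≡ 47 (mod 170)


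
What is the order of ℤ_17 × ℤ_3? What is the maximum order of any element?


|ℤ_17 × ℤ_3| = 17 × 3 = 51
Max element order = lcm(17,3) = 51
Cyclic? Yes (gcd=1)

|ℤ_17×ℤ_3| = 51, max element order = 51


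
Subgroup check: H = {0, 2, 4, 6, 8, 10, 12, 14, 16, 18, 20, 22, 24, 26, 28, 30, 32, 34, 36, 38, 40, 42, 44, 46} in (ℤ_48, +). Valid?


Subgroup test for H = {0, 2, 4, 6, 8, 10, 12, 14, 16, 18, 20, 22, 24, 26, 28, 30, 32, 34, 36, 38, 40, 42, 44, 46} in (ℤ_48, +):
(1) 0 ∈ H? Yes
(2) Closure: for all a,b ∈ H, (a+b) mod 48 ∈ H? Yes
(3) Inverses: for all a ∈ H, -a mod 48 ∈ H? Yes

Yes, H is a subgroup of ℤ_48


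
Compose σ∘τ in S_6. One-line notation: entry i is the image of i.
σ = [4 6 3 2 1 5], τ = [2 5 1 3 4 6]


σ∘τ: apply τ first, then σ
1 →τ 2 →σ 6
2 →τ 5 →σ 1
3 →τ 1 →σ 4
4 →τ 3 →σ 3
5 →τ 4 →σ 2
6 →τ 6 →σ 5

σ∘τ = [6 1 4 3 2 5]


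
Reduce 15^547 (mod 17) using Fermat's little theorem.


Fermat's little theorem: if p is prime and gcd(a,p)=1, then a^(p-1) ≡ 1 (mod p)
p = 17 is prime, gcd(15,17) = 1
Reduce exponent: 547 mod 16 = 3
So 15^547 ≡ 15^3 (mod 17)
15^3 mod 17 = 9

15^547 ≡ 9 (mod 17)


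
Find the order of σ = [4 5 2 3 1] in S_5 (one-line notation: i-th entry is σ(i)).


Cycle decomposition: (1 4 3 2 5)
Cycle lengths: 5
Order = lcm(5) = 5

ord(σ) = 5


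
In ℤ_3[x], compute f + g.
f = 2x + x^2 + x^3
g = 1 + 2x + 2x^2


Add coefficients mod 3:
x^0: 0 + 1 = 1 (mod 3)
x^1: 2 + 2 = 1 (mod 3)
x^2: 1 + 2 = 0 (mod 3)
x^3: 1 + 0 = 1 (mod 3)
Result: 1 + x + x^3

f + g = 1 + x + x^3


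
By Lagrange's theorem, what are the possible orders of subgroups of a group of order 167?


Lagrange's theorem: |H| divides |G|
|G| = 167
Divisors of 167: 1, 167

Possible subgroup orders: {1, 167}


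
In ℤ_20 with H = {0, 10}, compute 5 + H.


5 + H = {5 + h (mod 20) : h ∈ H}
5+0=5, 5+10=15

5 + H = {5, 15}


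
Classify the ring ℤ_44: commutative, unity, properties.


ℤ_44 is a commutative ring with unity 1; 44 = 2×22 is composite, so 2·22 ≡ 0 gives zero divisors (not an integral domain)
Commutative: Yes
Integral domain: No
Has unity: Yes

ℤ_44: Commutative=Yes, Unity=Yes


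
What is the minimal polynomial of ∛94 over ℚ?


∛94 satisfies x³ - 94 = 0, irreducible over ℚ (no rational root; 94 is not a perfect cube)

Minimal polynomial: x³ - 94


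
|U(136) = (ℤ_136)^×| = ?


U(n) is the group of units mod n; |U(n)| = φ(n)
|U(136)| = φ(136) = 64

|U(136) = (ℤ_136)^×| = 64


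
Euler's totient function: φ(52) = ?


Factor n: 52 = 2^2 × 13
φ(n) = n · ∏(1 - 1/p) over distinct primes p | n
φ(52) = 52 · (1 - 1/2) · (1 - 1/13) = 24

φ(52) = 24


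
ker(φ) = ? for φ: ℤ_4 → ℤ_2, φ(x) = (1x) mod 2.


Kernel = preimage of identity
ker(φ) = {x ∈ ℤ_4 : 1x ≡ 0 (mod 2)}. Since 2 | 4, φ is well-defined. The kernel is the cyclic subgroup ⟨2⟩ of ℤ_4 (order 2), i.e. {0, 2}

ker(φ) = {0, 2}


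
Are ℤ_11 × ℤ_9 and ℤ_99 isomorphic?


Comparing ℤ_11 × ℤ_9 and ℤ_99:
gcd(11,9) = 1, so ℤ_11 × ℤ_9 ≅ ℤ_99 (CRT)

Yes, ℤ_11 × ℤ_9 ≅ ℤ_99


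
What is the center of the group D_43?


Z(G) = {g ∈ G | gx = xg for all x ∈ G}
For odd n, Z(D_n) = {e}: no nontrivial rotation commutes with all reflections

Z(D_43) = {e}


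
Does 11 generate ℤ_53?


g generates ℤ_n iff gcd(g, n) = 1
gcd(11, 53) = 1
Since gcd = 1, 11 is a generator.

Yes, 11 generates ℤ_53


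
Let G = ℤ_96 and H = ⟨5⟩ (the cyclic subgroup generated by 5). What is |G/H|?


|⟨5⟩| = n / gcd(5, 96) = 96 / 1 = 96
H is normal (ℤ_96 is abelian).
|G/H| = |G| / |H| = 96 / 96 = 1

|G/H| = 1


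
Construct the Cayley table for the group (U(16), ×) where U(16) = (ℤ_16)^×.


Elements: {1, 3, 5, 7, 9, 11, 13, 15}
Operation: multiplication mod 16
Entry (a, b) = (a × b) mod 16

Cayley table:
   |  1 |  3 |  5 |  7 |  9 | 11 | 13 | 15
 1 |  1 |  3 |  5 |  7 |  9 | 11 | 13 | 15
 3 |  3 |  9 | 15 |  5 | 11 |  1 |  7 | 13
 5 |  5 | 15 |  9 |  3 | 13 |  7 |  1 | 11
 7 |  7 |  5 |  3 |  1 | 15 | 13 | 11 |  9
 9 |  9 | 11 | 13 | 15 |  1 |  3 |  5 |  7
11 | 11 |  1 |  7 | 13 |  3 |  9 | 15 |  5
13 | 13 |  7 |  1 | 11 |  5 | 15 |  9 |  3
15 | 15 | 13 | 11 |  9 |  7 |  5 |  3 |  1


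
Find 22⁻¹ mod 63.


Use the extended Euclidean algorithm to write 1 = 22·s + 63·t; then s mod 63 is the inverse.
Euclidean algorithm:
  22 = 0·63 + 22
  63 = 2·22 + 19
  22 = 1·19 + 3
  19 = 6·3 + 1
  3 = 3·1 + 0
gcd(22,63) = 1
Back-substitution gives: 22·(-20) + 63·(7) = 1
So 22⁻¹ ≡ -20 ≡ 43 (mod 63)
Check: 22 × 43 = 946 ≡ 1 (mod 63) ✓

22⁻¹ ≡ 43 (mod 63)


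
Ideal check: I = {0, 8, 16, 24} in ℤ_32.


Check ideal conditions for I = {0, 8, 16, 24} in ℤ_32:
(1) I is an additive subgroup? Yes
(2) For r ∈ ℤ_32 and a ∈ I: r·a ∈ I? Yes

Yes, I is an ideal of ℤ_32


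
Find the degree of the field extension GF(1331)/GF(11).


GF(1331) = GF(11^3), so the extension degree is 3

[GF(1331)/GF(11)] = 3


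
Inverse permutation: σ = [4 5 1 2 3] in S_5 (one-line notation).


To find σ⁻¹, swap domain and range:
σ(1) = 4 → σ⁻¹(4) = 1
σ(2) = 5 → σ⁻¹(5) = 2
σ(3) = 1 → σ⁻¹(1) = 3
σ(4) = 2 → σ⁻¹(2) = 4
σ(5) = 3 → σ⁻¹(3) = 5

σ⁻¹ = [3 4 5 1 2]


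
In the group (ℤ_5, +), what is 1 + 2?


Operation: addition mod 5
1 + 2 = (a + b) mod 5 with a = 1, b = 2

1 + 2 = 3


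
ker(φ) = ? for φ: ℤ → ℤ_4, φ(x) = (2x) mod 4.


Kernel = preimage of identity
ker(φ) = {x ∈ ℤ : 2x ≡ 0 (mod 4)}. gcd(2,4) = 2, so 2x ≡ 0 (mod 4) ⟺ x ≡ 0 (mod 4/2 = 2). Hence ker(φ) = 2ℤ

ker(φ) = 2ℤ


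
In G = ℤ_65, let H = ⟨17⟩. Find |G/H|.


|⟨17⟩| = n / gcd(17, 65) = 65 / 1 = 65
H is normal (ℤ_65 is abelian).
|G/H| = |G| / |H| = 65 / 65 = 1

|G/H| = 1


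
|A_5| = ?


|A_n| = n!/2 (even permutations)
|A_5| = 5!/2 = 120/2 = 60

|A_5| = 60


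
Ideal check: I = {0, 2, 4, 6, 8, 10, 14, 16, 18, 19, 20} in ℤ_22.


Check ideal conditions for I = {0, 2, 4, 6, 8, 10, 14, 16, 18, 19, 20} in ℤ_22:
(1) I is an additive subgroup? No
(2) For r ∈ ℤ_22 and a ∈ I: r·a ∈ I? No  [counterexample: r=2, a=6, r·a mod 22 = 12 ∉ I]

No, I is not an ideal of ℤ_22


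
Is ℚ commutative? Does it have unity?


ℚ is a field: commutative, has unity, every nonzero element is a unit (hence an integral domain)
Commutative: Yes
Integral domain: Yes
Has unity: Yes

ℚ: Commutative=Yes, Unity=Yes


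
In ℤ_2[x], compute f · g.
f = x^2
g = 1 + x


Expand and collect like terms; reduce coefficients mod 2:
x^0: 0·1 = 0 ≡ 0 (mod 2)
x^1: 0·1 + 0·1 = 0 ≡ 0 (mod 2)
x^2: 0·1 + 1·1 = 1 ≡ 1 (mod 2)
x^3: 1·1 = 1 ≡ 1 (mod 2)
Result: x^2 + x^3

f · g = x^2 + x^3


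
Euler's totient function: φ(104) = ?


Factor n: 104 = 2^3 × 13
φ(n) = n · ∏(1 - 1/p) over distinct primes p | n
φ(104) = 104 · (1 - 1/2) · (1 - 1/13) = 48

φ(104) = 48


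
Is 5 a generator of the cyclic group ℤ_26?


g generates ℤ_n iff gcd(g, n) = 1
gcd(5, 26) = 1
Since gcd = 1, 5 is a generator.

Yes, 5 generates ℤ_26


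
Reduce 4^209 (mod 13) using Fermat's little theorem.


Fermat's little theorem: if p is prime and gcd(a,p)=1, then a^(p-1) ≡ 1 (mod p)
p = 13 is prime, gcd(4,13) = 1
Reduce exponent: 209 mod 12 = 5
So 4^209 ≡ 4^5 (mod 13)
4^5 mod 13 = 10

4^209 ≡ 10 (mod 13)


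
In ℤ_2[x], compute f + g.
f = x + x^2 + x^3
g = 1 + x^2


Add coefficients mod 2:
x^0: 0 + 1 = 1 (mod 2)
x^1: 1 + 0 = 1 (mod 2)
x^2: 1 + 1 = 0 (mod 2)
x^3: 1 + 0 = 1 (mod 2)
Result: 1 + x + x^3

f + g = 1 + x + x^3


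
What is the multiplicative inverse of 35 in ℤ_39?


Use the extended Euclidean algorithm to write 1 = 35·s + 39·t; then s mod 39 is the inverse.
Euclidean algorithm:
  35 = 0·39 + 35
  39 = 1·35 + 4
  35 = 8·4 + 3
  4 = 1·3 + 1
  3 = 3·1 + 0
gcd(35,39) = 1
Back-substitution gives: 35·(-10) + 39·(9) = 1
So 35⁻¹ ≡ -10 ≡ 29 (mod 39)
Check: 35 × 29 = 1015 ≡ 1 (mod 39) ✓

35⁻¹ ≡ 29 (mod 39)


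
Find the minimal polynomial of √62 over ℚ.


√62 satisfies x² - 62 = 0, irreducible over ℚ since 62 is squarefree

Minimal polynomial: x² - 62


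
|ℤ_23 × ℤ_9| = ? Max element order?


|ℤ_23 × ℤ_9| = 23 × 9 = 207
Max element order = lcm(23,9) = 207
Cyclic? Yes (gcd=1)

|ℤ_23×ℤ_9| = 207, max element order = 207


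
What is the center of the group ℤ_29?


Z(G) = {g ∈ G | gx = xg for all x ∈ G}
ℤ_29 is abelian, so Z(G) = G

Z(ℤ_29) = ℤ_29


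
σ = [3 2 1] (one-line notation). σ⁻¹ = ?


To find σ⁻¹, swap domain and range:
σ(1) = 3 → σ⁻¹(3) = 1
σ(2) = 2 → σ⁻¹(2) = 2
σ(3) = 1 → σ⁻¹(1) = 3

σ⁻¹ = [3 2 1]


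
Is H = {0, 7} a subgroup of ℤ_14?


Subgroup test for H = {0, 7} in (ℤ_14, +):
(1) 0 ∈ H? Yes
(2) Closure: for all a,b ∈ H, (a+b) mod 14 ∈ H? Yes
(3) Inverses: for all a ∈ H, -a mod 14 ∈ H? Yes

Yes, H is a subgroup of ℤ_14


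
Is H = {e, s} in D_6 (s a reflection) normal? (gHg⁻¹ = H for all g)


H = {e, s} in D_6 (s a reflection)
r·s·r⁻¹ = sr⁻² ≠ s for n ≥ 3, so {e, s} is not closed under conjugation

No, not a normal subgroup


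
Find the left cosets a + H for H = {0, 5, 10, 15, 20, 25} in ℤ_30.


H = {0, 5, 10, 15, 20, 25}, |H| = 6
Number of cosets = |G|/|H| = 30/6 = 5
0 + H = {0, 5, 10, 15, 20, 25}
1 + H = {1, 6, 11, 16, 21, 26}
2 + H = {2, 7, 12, 17, 22, 27}
3 + H = {3, 8, 13, 18, 23, 28}
4 + H = {4, 9, 14, 19, 24, 29}

Cosets: 0+H={0,5,10,15,20,25}; 1+H={1,6,11,16,21,26}; 2+H={2,7,12,17,22,27}; 3+H={3,8,13,18,23,28}; 4+H={4,9,14,19,24,29}


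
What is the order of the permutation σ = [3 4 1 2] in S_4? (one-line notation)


Cycle decomposition: (1 3) (2 4)
Cycle lengths: 2, 2
Order = lcm(2, 2) = 2

ord(σ) = 2


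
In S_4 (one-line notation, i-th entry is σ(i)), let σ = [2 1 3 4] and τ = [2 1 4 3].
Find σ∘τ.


σ∘τ: apply τ first, then σ
1 →τ 2 →σ 1
2 →τ 1 →σ 2
3 →τ 4 →σ 4
4 →τ 3 →σ 3

σ∘τ = [1 2 4 3]


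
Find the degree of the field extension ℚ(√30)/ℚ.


√30 has minimal polynomial x² - 30 (irreducible over ℚ since 30 is squarefree)

[ℚ(√30)/ℚ] = 2


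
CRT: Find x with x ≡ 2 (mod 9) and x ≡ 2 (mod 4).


m₁ = 9, m₂ = 4, gcd = 1, so CRT applies. M = m₁·m₂ = 36
Let M₁ = M/m₁ = 4, M₂ = M/m₂ = 9
Find y₁ ≡ M₁⁻¹ (mod m₁): 4⁻¹ ≡ 7 (mod 9)
Find y₂ ≡ M₂⁻¹ (mod m₂): 9⁻¹ ≡ 1 (mod 4)
x = a₁·M₁·y₁ + a₂·M₂·y₂ = 2·4·7 + 2·9·1 = 74
Reduce mod 36: x ≡ 2
Check: 2 mod 9 = 2 ✓, 2 mod 4 = 2 ✓

x ≡ 2 (mod 36)


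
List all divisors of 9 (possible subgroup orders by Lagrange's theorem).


Lagrange's theorem: |H| divides |G|
|G| = 9
Divisors of 9: 1, 3, 9

Possible subgroup orders: {1, 3, 9}


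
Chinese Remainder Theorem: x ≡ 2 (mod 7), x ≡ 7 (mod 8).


m₁ = 7, m₂ = 8, gcd = 1, so CRT applies. M = m₁·m₂ = 56
Let M₁ = M/m₁ = 8, M₂ = M/m₂ = 7
Find y₁ ≡ M₁⁻¹ (mod m₁): 8⁻¹ ≡ 1 (mod 7)
Find y₂ ≡ M₂⁻¹ (mod m₂): 7⁻¹ ≡ 7 (mod 8)
x = a₁·M₁·y₁ + a₂·M₂·y₂ = 2·8·1 + 7·7·7 = 359
Reduce mod 56: x ≡ 23
Check: 23 mod 7 = 2 ✓, 23 mod 8 = 7 ✓

x ≡ 23 (mod 56)


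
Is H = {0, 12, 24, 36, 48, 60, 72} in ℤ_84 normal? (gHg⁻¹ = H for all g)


H = {0, 12, 24, 36, 48, 60, 72} in ℤ_84
ℤ_84 is abelian; every subgroup of an abelian group is normal

Yes, normal subgroup


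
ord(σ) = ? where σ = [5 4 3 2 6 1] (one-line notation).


Cycle decomposition: (1 5 6) (2 4)
Cycle lengths: 3, 2
Order = lcm(3, 2) = 6

ord(σ) = 6


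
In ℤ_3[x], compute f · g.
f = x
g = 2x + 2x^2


Expand and collect like terms; reduce coefficients mod 3:
x^0: 0·0 = 0 ≡ 0 (mod 3)
x^1: 0·2 + 1·0 = 0 ≡ 0 (mod 3)
x^2: 0·2 + 1·2 = 2 ≡ 2 (mod 3)
x^3: 1·2 = 2 ≡ 2 (mod 3)
Result: 2x^2 + 2x^3

f · g = 2x^2 + 2x^3
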